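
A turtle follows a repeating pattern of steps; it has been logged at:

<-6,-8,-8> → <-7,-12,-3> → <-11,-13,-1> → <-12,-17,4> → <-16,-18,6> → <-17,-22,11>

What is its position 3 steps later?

The moves between consecutive positions are <-1,-4,+5>, <-4,-1,+2>, <-1,-4,+5>, <-4,-1,+2>, <-1,-4,+5>; they repeat the 2-cycle [<-1,-4,+5>, <-4,-1,+2>].
step 6: apply <-4,-1,+2> → <-21,-23,13>
step 7: apply <-1,-4,+5> → <-22,-27,18>
step 8: apply <-4,-1,+2> → <-26,-28,20>

<-26,-28,20>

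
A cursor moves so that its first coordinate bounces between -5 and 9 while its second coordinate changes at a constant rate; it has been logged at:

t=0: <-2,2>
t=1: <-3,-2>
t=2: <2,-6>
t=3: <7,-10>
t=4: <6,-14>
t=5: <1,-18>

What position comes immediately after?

<-4,-22>

The first coordinate reflects between -5 and 9, moving 5 per step.
  step 6: 1 → -4
The second coordinate changes by -4 each step: at step 6 it is -22.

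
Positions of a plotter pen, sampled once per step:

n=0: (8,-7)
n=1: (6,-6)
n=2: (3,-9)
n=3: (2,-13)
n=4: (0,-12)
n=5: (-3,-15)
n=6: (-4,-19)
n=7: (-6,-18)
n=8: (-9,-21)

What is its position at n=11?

Step-to-step displacements: (-2,+1), (-3,-3), (-1,-4), (-2,+1), (-3,-3), (-1,-4), (-2,+1), (-3,-3) — a repeating cycle of length 3.
step 9: apply (-1,-4) → (-10,-25)
step 10: apply (-2,+1) → (-12,-24)
step 11: apply (-3,-3) → (-15,-27)

(-15,-27)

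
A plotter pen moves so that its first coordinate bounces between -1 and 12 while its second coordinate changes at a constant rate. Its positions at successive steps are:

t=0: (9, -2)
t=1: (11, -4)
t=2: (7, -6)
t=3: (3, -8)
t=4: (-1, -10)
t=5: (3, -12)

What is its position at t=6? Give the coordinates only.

The first coordinate travels 4 per step and bounces off the walls at -1 and 12.
  step 6: 3 → 7
The second coordinate changes by -2 each step: at step 6 it is -14.

(7, -14)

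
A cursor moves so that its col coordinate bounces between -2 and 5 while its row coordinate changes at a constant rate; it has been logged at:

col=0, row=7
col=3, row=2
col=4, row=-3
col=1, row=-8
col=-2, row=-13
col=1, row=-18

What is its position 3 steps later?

The col coordinate reflects between -2 and 5, moving 3 per step.
  step 6: 1 → 4
  step 7: 4 → 3
  step 8: 3 → 0
The row coordinate changes by -5 each step: at step 8 it is -33.

col=0, row=-33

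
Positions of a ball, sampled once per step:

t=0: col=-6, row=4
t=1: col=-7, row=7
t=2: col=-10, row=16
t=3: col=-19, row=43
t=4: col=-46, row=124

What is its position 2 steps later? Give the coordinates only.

col=-370, row=1096

Consecutive displacements (-1, +3), (-3, +9), (-9, +27), (-27, +81) scale by a factor of 3 each step.
step 5: col=-46, row=124 + (-81, +243) → col=-127, row=367
step 6: col=-127, row=367 + (-243, +729) → col=-370, row=1096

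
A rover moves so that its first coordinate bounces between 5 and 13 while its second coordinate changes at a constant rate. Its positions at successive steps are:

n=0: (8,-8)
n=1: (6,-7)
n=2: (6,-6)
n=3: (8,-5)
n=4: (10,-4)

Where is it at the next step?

The first coordinate reflects between 5 and 13, moving 2 per step.
  step 5: 10 → 12
The second coordinate changes by +1 each step: at step 5 it is -3.

(12,-3)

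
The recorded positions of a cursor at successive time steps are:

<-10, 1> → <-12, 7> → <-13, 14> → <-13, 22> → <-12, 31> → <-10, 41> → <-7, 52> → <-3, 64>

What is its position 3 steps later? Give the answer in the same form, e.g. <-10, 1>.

<15, 106>

Successive displacements: <-2, +6>, <-1, +7>, <+0, +8>, <+1, +9>, <+2, +10>, <+3, +11>, <+4, +12> — each changes by <+1, +1>.
step 8: <-3, 64> + <+5, +13> → <2, 77>
step 9: <2, 77> + <+6, +14> → <8, 91>
step 10: <8, 91> + <+7, +15> → <15, 106>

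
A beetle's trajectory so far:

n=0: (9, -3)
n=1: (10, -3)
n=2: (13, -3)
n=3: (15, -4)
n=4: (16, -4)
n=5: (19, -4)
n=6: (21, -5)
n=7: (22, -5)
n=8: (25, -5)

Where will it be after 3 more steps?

(31, -6)

Step-to-step displacements: (+1, +0), (+3, +0), (+2, -1), (+1, +0), (+3, +0), (+2, -1), (+1, +0), (+3, +0) — a repeating cycle of length 3.
step 9: apply (+2, -1) → (27, -6)
step 10: apply (+1, +0) → (28, -6)
step 11: apply (+3, +0) → (31, -6)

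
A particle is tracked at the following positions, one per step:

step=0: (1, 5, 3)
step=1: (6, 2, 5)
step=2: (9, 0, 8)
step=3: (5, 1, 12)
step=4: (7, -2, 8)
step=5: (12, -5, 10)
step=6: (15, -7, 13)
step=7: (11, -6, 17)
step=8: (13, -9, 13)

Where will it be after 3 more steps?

(17, -13, 22)

Step-to-step displacements: (+5, -3, +2), (+3, -2, +3), (-4, +1, +4), (+2, -3, -4), (+5, -3, +2), (+3, -2, +3), (-4, +1, +4), (+2, -3, -4) — a repeating cycle of length 4.
step 9: apply (+5, -3, +2) → (18, -12, 15)
step 10: apply (+3, -2, +3) → (21, -14, 18)
step 11: apply (-4, +1, +4) → (17, -13, 22)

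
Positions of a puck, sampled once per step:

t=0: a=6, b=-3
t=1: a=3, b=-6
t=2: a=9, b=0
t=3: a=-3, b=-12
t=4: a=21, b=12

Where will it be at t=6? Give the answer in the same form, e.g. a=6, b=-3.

The jumps are (-3, -3), (+6, +6), (-12, -12), (+24, +24) — a geometric progression with ratio -2.
step 5: a=21, b=12 + (-48, -48) → a=-27, b=-36
step 6: a=-27, b=-36 + (+96, +96) → a=69, b=60

a=69, b=60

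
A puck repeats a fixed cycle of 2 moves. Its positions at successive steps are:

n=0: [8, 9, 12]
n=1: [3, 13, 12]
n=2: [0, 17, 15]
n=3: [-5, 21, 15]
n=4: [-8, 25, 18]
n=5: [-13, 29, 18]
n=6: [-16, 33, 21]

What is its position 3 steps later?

Differencing gives [-5, +4, +0], [-3, +4, +3], [-5, +4, +0], [-3, +4, +3], [-5, +4, +0], [-3, +4, +3]. This is the pattern [-5, +4, +0], [-3, +4, +3] repeated.
step 7: apply [-5, +4, +0] → [-21, 37, 21]
step 8: apply [-3, +4, +3] → [-24, 41, 24]
step 9: apply [-5, +4, +0] → [-29, 45, 24]

[-29, 45, 24]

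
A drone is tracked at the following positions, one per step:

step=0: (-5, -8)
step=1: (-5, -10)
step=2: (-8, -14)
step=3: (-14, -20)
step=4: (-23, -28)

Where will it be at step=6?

Successive displacements: (+0, -2), (-3, -4), (-6, -6), (-9, -8) — each changes by (-3, -2).
step 5: (-23, -28) + (-12, -10) → (-35, -38)
step 6: (-35, -38) + (-15, -12) → (-50, -50)

(-50, -50)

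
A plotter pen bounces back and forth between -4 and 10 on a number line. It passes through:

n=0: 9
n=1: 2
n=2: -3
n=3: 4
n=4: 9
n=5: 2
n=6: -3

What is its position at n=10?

The value reflects between -4 and 10, moving 7 per step.
  step 7: -3 → 4
  step 8: 4 → 9
  step 9: 9 → 2
  step 10: 2 → -3

-3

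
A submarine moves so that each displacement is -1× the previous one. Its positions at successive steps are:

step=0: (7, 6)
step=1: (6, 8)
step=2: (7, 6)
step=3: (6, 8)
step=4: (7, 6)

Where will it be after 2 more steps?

(7, 6)

Consecutive displacements (-1, +2), (+1, -2), (-1, +2), (+1, -2) scale by a factor of -1 each step.
step 5: (7, 6) + (-1, +2) → (6, 8)
step 6: (6, 8) + (+1, -2) → (7, 6)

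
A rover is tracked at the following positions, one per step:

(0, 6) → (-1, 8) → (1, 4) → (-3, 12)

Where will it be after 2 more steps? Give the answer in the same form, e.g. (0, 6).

(-11, 28)

Consecutive displacements (-1, +2), (+2, -4), (-4, +8) scale by a factor of -2 each step.
step 4: (-3, 12) + (+8, -16) → (5, -4)
step 5: (5, -4) + (-16, +32) → (-11, 28)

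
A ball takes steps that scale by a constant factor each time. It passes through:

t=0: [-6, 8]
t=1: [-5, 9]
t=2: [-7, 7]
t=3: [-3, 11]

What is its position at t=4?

[-11, 3]

Consecutive displacements [+1, +1], [-2, -2], [+4, +4] scale by a factor of -2 each step.
step 4: [-3, 11] + [-8, -8] → [-11, 3]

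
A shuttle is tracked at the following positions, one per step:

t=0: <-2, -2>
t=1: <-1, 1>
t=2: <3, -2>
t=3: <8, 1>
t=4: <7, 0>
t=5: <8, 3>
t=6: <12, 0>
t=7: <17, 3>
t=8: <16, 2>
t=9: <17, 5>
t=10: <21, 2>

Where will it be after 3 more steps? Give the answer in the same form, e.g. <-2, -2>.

<26, 7>

Differencing gives <+1, +3>, <+4, -3>, <+5, +3>, <-1, -1>, <+1, +3>, <+4, -3>, <+5, +3>, <-1, -1>, <+1, +3>, <+4, -3>. This is the pattern <+1, +3>, <+4, -3>, <+5, +3>, <-1, -1> repeated.
step 11: apply <+5, +3> → <26, 5>
step 12: apply <-1, -1> → <25, 4>
step 13: apply <+1, +3> → <26, 7>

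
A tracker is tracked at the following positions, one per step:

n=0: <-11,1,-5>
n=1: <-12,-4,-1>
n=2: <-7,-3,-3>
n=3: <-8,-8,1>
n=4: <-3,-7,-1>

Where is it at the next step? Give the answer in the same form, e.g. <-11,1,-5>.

Differencing gives <-1,-5,+4>, <+5,+1,-2>, <-1,-5,+4>, <+5,+1,-2>. This is the pattern <-1,-5,+4>, <+5,+1,-2> repeated.
step 5: apply <-1,-5,+4> → <-4,-12,3>

<-4,-12,3>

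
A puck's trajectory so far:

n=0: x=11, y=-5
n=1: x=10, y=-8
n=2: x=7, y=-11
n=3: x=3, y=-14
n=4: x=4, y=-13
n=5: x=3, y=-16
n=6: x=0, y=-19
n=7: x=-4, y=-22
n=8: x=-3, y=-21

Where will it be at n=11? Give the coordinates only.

x=-11, y=-30

The moves between consecutive positions are (-1, -3), (-3, -3), (-4, -3), (+1, +1), (-1, -3), (-3, -3), (-4, -3), (+1, +1); they repeat the 4-cycle [(-1, -3), (-3, -3), (-4, -3), (+1, +1)].
step 9: apply (-1, -3) → x=-4, y=-24
step 10: apply (-3, -3) → x=-7, y=-27
step 11: apply (-4, -3) → x=-11, y=-30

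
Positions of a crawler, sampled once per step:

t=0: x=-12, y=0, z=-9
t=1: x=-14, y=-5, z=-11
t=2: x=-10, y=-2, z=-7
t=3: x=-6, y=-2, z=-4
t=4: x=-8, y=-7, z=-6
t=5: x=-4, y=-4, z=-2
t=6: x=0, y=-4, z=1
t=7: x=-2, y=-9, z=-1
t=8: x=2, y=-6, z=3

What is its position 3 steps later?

x=8, y=-8, z=8

The moves between consecutive positions are (-2,-5,-2), (+4,+3,+4), (+4,+0,+3), (-2,-5,-2), (+4,+3,+4), (+4,+0,+3), (-2,-5,-2), (+4,+3,+4); they repeat the 3-cycle [(-2,-5,-2), (+4,+3,+4), (+4,+0,+3)].
step 9: apply (+4,+0,+3) → x=6, y=-6, z=6
step 10: apply (-2,-5,-2) → x=4, y=-11, z=4
step 11: apply (+4,+3,+4) → x=8, y=-8, z=8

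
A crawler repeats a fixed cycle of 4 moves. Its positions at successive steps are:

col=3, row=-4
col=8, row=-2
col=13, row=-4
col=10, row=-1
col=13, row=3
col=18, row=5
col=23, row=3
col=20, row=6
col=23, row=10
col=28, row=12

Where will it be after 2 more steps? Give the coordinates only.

col=30, row=13

Step-to-step displacements: (+5,+2), (+5,-2), (-3,+3), (+3,+4), (+5,+2), (+5,-2), (-3,+3), (+3,+4), (+5,+2) — a repeating cycle of length 4.
step 10: apply (+5,-2) → col=33, row=10
step 11: apply (-3,+3) → col=30, row=13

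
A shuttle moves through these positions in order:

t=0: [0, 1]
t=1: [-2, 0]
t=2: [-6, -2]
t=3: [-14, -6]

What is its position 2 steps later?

[-62, -30]

The jumps are [-2, -1], [-4, -2], [-8, -4] — a geometric progression with ratio 2.
step 4: [-14, -6] + [-16, -8] → [-30, -14]
step 5: [-30, -14] + [-32, -16] → [-62, -30]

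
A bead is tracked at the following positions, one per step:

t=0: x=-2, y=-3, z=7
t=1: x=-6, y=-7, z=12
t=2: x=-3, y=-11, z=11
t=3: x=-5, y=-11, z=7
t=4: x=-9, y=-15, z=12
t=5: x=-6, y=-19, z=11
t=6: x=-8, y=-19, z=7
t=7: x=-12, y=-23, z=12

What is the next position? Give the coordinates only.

x=-9, y=-27, z=11

The moves between consecutive positions are (-4, -4, +5), (+3, -4, -1), (-2, +0, -4), (-4, -4, +5), (+3, -4, -1), (-2, +0, -4), (-4, -4, +5); they repeat the 3-cycle [(-4, -4, +5), (+3, -4, -1), (-2, +0, -4)].
step 8: apply (+3, -4, -1) → x=-9, y=-27, z=11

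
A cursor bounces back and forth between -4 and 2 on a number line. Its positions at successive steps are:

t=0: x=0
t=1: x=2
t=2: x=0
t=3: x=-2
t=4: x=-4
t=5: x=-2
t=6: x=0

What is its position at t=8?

x=0

The value travels 2 per step and bounces off the walls at -4 and 2.
  step 7: 0 → 2
  step 8: 2 → 0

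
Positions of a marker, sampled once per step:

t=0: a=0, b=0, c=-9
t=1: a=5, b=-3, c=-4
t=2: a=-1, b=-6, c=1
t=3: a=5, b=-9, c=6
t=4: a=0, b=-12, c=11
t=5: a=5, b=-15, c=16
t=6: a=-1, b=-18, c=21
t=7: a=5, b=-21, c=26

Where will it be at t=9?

The a coordinate repeats the cycle [0, 5, -1, 5] with period 4; step 9 mod 4 = 1, giving 5.
The b coordinate changes by -3 each step, so at step 9 it is 0 + 9·(-3) = -27.
The c coordinate changes by +5 each step, so at step 9 it is -9 + 9·(5) = 36.

a=5, b=-27, c=36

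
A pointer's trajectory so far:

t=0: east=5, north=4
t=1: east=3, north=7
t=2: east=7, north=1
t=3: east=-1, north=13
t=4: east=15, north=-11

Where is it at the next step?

east=-17, north=37

The jumps are (-2, +3), (+4, -6), (-8, +12), (+16, -24) — a geometric progression with ratio -2.
step 5: east=15, north=-11 + (-32, +48) → east=-17, north=37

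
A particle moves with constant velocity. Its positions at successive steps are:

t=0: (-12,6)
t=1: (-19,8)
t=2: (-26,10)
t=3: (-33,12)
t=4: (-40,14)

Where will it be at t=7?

(-61,20)

The position changes by (-7,+2) every step.
step 5: (-40,14) + (-7,+2) → (-47,16)
step 6: (-47,16) + (-7,+2) → (-54,18)
step 7: (-54,18) + (-7,+2) → (-61,20)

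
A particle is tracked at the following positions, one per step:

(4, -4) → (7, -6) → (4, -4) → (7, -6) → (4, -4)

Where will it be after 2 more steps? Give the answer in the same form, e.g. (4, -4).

(4, -4)

The jumps are (+3, -2), (-3, +2), (+3, -2), (-3, +2) — a geometric progression with ratio -1.
step 5: (4, -4) + (+3, -2) → (7, -6)
step 6: (7, -6) + (-3, +2) → (4, -4)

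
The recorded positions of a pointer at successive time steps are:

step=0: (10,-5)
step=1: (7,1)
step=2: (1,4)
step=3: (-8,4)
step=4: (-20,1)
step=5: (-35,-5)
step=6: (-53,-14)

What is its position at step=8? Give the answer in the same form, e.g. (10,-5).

Successive displacements: (-3,+6), (-6,+3), (-9,+0), (-12,-3), (-15,-6), (-18,-9) — each changes by (-3,-3).
step 7: (-53,-14) + (-21,-12) → (-74,-26)
step 8: (-74,-26) + (-24,-15) → (-98,-41)

(-98,-41)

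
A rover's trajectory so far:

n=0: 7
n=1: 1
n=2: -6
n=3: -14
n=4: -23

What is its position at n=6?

-44

Taking differences between consecutive positions: -6, -7, -8, -9. These grow by -1 each step.
step 5: -23 − 10 → -33
step 6: -33 − 11 → -44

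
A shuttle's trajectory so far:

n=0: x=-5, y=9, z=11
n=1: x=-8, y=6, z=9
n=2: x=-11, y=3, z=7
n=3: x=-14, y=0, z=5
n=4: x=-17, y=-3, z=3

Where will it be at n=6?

Constant displacement of (-3, -3, -2) per step.
step 5: x=-17, y=-3, z=3 + (-3, -3, -2) → x=-20, y=-6, z=1
step 6: x=-20, y=-6, z=1 + (-3, -3, -2) → x=-23, y=-9, z=-1

x=-23, y=-9, z=-1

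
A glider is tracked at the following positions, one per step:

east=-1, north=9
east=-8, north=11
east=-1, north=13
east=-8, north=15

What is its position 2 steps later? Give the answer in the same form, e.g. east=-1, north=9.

East: cycles through -1, -8 every 2 steps. Step 5 lands at position 1 of the cycle → -8.
North: linear, +2 per step → 19 at step 5.

east=-8, north=19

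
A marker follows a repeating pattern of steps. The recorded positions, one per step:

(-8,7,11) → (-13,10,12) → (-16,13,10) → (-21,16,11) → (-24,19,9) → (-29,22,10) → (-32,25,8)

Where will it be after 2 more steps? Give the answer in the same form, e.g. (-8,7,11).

(-40,31,7)

Differencing gives (-5,+3,+1), (-3,+3,-2), (-5,+3,+1), (-3,+3,-2), (-5,+3,+1), (-3,+3,-2). This is the pattern (-5,+3,+1), (-3,+3,-2) repeated.
step 7: apply (-5,+3,+1) → (-37,28,9)
step 8: apply (-3,+3,-2) → (-40,31,7)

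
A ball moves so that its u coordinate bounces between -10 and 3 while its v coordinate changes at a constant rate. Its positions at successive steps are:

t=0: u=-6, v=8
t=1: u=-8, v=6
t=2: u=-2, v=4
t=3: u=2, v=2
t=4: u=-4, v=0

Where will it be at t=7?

The u coordinate reflects between -10 and 3, moving 6 per step.
  step 5: -4 → -10
  step 6: -10 → -4
  step 7: -4 → 2
The v coordinate changes by -2 each step: at step 7 it is -6.

u=2, v=-6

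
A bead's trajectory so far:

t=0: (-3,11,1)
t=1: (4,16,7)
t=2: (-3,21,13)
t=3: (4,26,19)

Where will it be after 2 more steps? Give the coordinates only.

First: cycles through -3, 4 every 2 steps. Step 5 lands at position 1 of the cycle → 4.
Second: linear, +5 per step → 36 at step 5.
Third: linear, +6 per step → 31 at step 5.

(4,36,31)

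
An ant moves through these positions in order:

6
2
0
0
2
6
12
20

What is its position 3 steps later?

56

Taking differences between consecutive positions: -4, -2, +0, +2, +4, +6, +8. These grow by +2 each step.
step 8: 20 + 10 → 30
step 9: 30 + 12 → 42
step 10: 42 + 14 → 56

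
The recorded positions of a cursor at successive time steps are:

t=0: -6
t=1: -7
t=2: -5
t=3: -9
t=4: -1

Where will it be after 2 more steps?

15

Consecutive displacements -1, +2, -4, +8 scale by a factor of -2 each step.
step 5: -1 − 16 → -17
step 6: -17 + 32 → 15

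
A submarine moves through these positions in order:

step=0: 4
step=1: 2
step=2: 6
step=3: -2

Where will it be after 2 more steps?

Step-to-step displacements: -2, +4, -8; each is -2× the previous.
step 4: -2 + 16 → 14
step 5: 14 − 32 → -18

-18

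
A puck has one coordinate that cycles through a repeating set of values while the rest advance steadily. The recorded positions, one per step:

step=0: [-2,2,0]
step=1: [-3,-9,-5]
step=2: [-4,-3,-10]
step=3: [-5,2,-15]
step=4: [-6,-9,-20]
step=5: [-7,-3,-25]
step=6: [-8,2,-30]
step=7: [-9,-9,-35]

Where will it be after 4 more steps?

[-13,-3,-55]

The first coordinate changes by -1 each step, so at step 11 it is -2 + 11·(-1) = -13.
The second coordinate repeats the cycle [2, -9, -3] with period 3; step 11 mod 3 = 2, giving -3.
The third coordinate changes by -5 each step, so at step 11 it is 0 + 11·(-5) = -55.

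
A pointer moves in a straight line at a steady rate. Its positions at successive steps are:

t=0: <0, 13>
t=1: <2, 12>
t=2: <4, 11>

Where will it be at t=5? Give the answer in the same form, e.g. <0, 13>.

<10, 8>

Constant displacement of <+2, -1> per step.
step 3: <4, 11> + <+2, -1> → <6, 10>
step 4: <6, 10> + <+2, -1> → <8, 9>
step 5: <8, 9> + <+2, -1> → <10, 8>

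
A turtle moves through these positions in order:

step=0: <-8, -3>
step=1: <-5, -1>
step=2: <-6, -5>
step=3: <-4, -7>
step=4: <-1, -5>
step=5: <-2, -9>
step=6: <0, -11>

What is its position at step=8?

<2, -13>

Differencing gives <+3, +2>, <-1, -4>, <+2, -2>, <+3, +2>, <-1, -4>, <+2, -2>. This is the pattern <+3, +2>, <-1, -4>, <+2, -2> repeated.
step 7: apply <+3, +2> → <3, -9>
step 8: apply <-1, -4> → <2, -13>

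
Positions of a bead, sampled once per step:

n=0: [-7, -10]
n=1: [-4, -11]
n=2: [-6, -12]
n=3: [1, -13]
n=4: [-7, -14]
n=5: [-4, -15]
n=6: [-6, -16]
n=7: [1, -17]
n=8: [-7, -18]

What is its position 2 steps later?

First: cycles through -7, -4, -6, 1 every 4 steps. Step 10 lands at position 2 of the cycle → -6.
Second: linear, -1 per step → -20 at step 10.

[-6, -20]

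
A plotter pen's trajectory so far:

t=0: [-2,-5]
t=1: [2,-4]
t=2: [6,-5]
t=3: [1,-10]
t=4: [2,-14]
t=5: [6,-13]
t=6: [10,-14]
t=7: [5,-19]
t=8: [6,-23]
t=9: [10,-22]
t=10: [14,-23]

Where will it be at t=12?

[10,-32]

Differencing gives [+4,+1], [+4,-1], [-5,-5], [+1,-4], [+4,+1], [+4,-1], [-5,-5], [+1,-4], [+4,+1], [+4,-1]. This is the pattern [+4,+1], [+4,-1], [-5,-5], [+1,-4] repeated.
step 11: apply [-5,-5] → [9,-28]
step 12: apply [+1,-4] → [10,-32]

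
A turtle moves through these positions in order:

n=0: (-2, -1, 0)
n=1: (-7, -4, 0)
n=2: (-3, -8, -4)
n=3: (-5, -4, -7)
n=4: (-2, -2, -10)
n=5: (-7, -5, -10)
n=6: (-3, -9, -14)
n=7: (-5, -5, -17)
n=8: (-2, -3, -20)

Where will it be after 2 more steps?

(-3, -10, -24)

Differencing gives (-5, -3, +0), (+4, -4, -4), (-2, +4, -3), (+3, +2, -3), (-5, -3, +0), (+4, -4, -4), (-2, +4, -3), (+3, +2, -3). This is the pattern (-5, -3, +0), (+4, -4, -4), (-2, +4, -3), (+3, +2, -3) repeated.
step 9: apply (-5, -3, +0) → (-7, -6, -20)
step 10: apply (+4, -4, -4) → (-3, -10, -24)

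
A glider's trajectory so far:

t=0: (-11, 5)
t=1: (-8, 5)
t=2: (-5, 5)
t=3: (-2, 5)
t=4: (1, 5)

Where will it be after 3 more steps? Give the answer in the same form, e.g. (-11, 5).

The position changes by (+3, +0) every step.
step 5: (1, 5) + (+3, +0) → (4, 5)
step 6: (4, 5) + (+3, +0) → (7, 5)
step 7: (7, 5) + (+3, +0) → (10, 5)

(10, 5)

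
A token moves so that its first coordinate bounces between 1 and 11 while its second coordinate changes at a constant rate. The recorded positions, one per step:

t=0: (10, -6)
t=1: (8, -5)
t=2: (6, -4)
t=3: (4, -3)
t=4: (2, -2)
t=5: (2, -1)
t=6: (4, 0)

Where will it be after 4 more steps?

The first coordinate reflects between 1 and 11, moving 2 per step.
  step 7: 4 → 6
  step 8: 6 → 8
  step 9: 8 → 10
  step 10: 10 → 10
The second coordinate changes by +1 each step: at step 10 it is 4.

(10, 4)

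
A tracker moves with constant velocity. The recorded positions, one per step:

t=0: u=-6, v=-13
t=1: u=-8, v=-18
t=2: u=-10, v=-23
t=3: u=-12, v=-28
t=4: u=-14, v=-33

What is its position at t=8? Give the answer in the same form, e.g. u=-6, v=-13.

u=-22, v=-53

The position changes by (-2, -5) every step.
step 5: u=-14, v=-33 + (-2, -5) → u=-16, v=-38
step 6: u=-16, v=-38 + (-2, -5) → u=-18, v=-43
step 7: u=-18, v=-43 + (-2, -5) → u=-20, v=-48
step 8: u=-20, v=-48 + (-2, -5) → u=-22, v=-53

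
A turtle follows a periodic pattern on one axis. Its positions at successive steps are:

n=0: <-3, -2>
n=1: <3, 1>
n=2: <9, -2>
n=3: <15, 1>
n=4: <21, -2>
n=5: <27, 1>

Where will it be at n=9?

<51, 1>

First: linear, +6 per step → 51 at step 9.
Second: cycles through -2, 1 every 2 steps. Step 9 lands at position 1 of the cycle → 1.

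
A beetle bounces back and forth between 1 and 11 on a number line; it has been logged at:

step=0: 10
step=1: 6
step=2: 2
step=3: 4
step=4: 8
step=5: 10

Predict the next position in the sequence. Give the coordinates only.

The value reflects between 1 and 11, moving 4 per step.
  step 6: 10 → 6

6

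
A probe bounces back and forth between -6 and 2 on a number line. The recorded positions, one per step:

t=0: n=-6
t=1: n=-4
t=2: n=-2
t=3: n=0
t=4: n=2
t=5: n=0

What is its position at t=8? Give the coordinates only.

The value travels 2 per step and bounces off the walls at -6 and 2.
  step 6: 0 → -2
  step 7: -2 → -4
  step 8: -4 → -6

n=-6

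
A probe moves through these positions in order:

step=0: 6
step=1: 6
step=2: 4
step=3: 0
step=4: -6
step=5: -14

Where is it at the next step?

Successive displacements: +0, -2, -4, -6, -8 — each changes by -2.
step 6: -14 − 10 → -24

-24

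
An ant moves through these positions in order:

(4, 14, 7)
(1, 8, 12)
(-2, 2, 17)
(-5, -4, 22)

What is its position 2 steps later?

The position changes by (-3, -6, +5) every step.
step 4: (-5, -4, 22) + (-3, -6, +5) → (-8, -10, 27)
step 5: (-8, -10, 27) + (-3, -6, +5) → (-11, -16, 32)

(-11, -16, 32)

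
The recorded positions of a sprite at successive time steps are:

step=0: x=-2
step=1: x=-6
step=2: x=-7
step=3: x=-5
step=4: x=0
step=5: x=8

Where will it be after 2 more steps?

Successive displacements: -4, -1, +2, +5, +8 — each changes by +3.
step 6: 8 + 11 → x=19
step 7: 19 + 14 → x=33

x=33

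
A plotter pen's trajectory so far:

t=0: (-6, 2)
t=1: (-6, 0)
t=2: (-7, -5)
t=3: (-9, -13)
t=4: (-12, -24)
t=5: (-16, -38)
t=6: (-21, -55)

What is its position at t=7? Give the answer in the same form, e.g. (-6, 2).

Taking differences between consecutive positions: (+0, -2), (-1, -5), (-2, -8), (-3, -11), (-4, -14), (-5, -17). These grow by (-1, -3) each step.
step 7: (-21, -55) + (-6, -20) → (-27, -75)

(-27, -75)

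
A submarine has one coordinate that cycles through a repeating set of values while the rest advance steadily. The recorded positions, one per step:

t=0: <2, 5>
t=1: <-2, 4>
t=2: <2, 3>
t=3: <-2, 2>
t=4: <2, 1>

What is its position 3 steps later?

The first coordinate repeats the cycle [2, -2] with period 2; step 7 mod 2 = 1, giving -2.
The second coordinate changes by -1 each step, so at step 7 it is 5 + 7·(-1) = -2.

<-2, -2>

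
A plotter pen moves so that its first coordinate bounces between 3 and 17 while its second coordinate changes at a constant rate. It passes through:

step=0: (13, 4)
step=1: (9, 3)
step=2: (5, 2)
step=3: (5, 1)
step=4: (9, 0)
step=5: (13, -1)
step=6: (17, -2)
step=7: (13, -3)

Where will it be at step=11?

The first coordinate travels 4 per step and bounces off the walls at 3 and 17.
  step 8: 13 → 9
  step 9: 9 → 5
  step 10: 5 → 5
  step 11: 5 → 9
The second coordinate changes by -1 each step: at step 11 it is -7.

(9, -7)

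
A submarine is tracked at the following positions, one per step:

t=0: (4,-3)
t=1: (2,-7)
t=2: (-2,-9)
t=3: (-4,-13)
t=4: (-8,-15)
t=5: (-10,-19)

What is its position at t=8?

Differencing gives (-2,-4), (-4,-2), (-2,-4), (-4,-2), (-2,-4). This is the pattern (-2,-4), (-4,-2) repeated.
step 6: apply (-4,-2) → (-14,-21)
step 7: apply (-2,-4) → (-16,-25)
step 8: apply (-4,-2) → (-20,-27)

(-20,-27)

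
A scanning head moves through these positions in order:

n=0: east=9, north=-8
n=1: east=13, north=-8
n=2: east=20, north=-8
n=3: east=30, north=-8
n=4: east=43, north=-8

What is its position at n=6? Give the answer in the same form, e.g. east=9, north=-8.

east=78, north=-8

Successive displacements: (+4, +0), (+7, +0), (+10, +0), (+13, +0) — each changes by (+3, +0).
step 5: east=43, north=-8 + (+16, +0) → east=59, north=-8
step 6: east=59, north=-8 + (+19, +0) → east=78, north=-8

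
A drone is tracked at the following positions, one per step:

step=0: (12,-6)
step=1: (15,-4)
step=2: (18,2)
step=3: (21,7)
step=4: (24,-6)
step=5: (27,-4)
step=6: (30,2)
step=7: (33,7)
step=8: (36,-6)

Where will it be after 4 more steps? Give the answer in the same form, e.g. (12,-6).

(48,-6)

The first coordinate changes by +3 each step, so at step 12 it is 12 + 12·(3) = 48.
The second coordinate repeats the cycle [-6, -4, 2, 7] with period 4; step 12 mod 4 = 0, giving -6.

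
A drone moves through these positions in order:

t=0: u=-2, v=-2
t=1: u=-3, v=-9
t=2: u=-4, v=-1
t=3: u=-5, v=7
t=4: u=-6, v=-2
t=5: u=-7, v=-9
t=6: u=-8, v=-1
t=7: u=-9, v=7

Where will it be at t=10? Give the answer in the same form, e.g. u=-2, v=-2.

The u coordinate changes by -1 each step, so at step 10 it is -2 + 10·(-1) = -12.
The v coordinate repeats the cycle [-2, -9, -1, 7] with period 4; step 10 mod 4 = 2, giving -1.

u=-12, v=-1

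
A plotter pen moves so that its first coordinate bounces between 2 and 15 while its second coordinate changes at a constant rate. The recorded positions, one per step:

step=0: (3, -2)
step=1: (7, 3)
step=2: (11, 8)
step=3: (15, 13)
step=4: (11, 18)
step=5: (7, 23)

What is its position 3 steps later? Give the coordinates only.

The first coordinate reflects between 2 and 15, moving 4 per step.
  step 6: 7 → 3
  step 7: 3 → 5
  step 8: 5 → 9
The second coordinate changes by +5 each step: at step 8 it is 38.

(9, 38)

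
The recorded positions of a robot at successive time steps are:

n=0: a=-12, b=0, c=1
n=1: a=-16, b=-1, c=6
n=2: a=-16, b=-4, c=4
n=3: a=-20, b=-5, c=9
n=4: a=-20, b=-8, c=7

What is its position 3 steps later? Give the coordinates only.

a=-28, b=-13, c=15

The moves between consecutive positions are (-4, -1, +5), (+0, -3, -2), (-4, -1, +5), (+0, -3, -2); they repeat the 2-cycle [(-4, -1, +5), (+0, -3, -2)].
step 5: apply (-4, -1, +5) → a=-24, b=-9, c=12
step 6: apply (+0, -3, -2) → a=-24, b=-12, c=10
step 7: apply (-4, -1, +5) → a=-28, b=-13, c=15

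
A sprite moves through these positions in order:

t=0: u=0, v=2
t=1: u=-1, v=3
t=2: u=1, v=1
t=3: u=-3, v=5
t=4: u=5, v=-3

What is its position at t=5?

The jumps are (-1, +1), (+2, -2), (-4, +4), (+8, -8) — a geometric progression with ratio -2.
step 5: u=5, v=-3 + (-16, +16) → u=-11, v=13

u=-11, v=13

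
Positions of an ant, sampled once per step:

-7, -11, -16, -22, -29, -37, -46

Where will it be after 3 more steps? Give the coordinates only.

-79

Successive displacements: -4, -5, -6, -7, -8, -9 — each changes by -1.
step 7: -46 − 10 → -56
step 8: -56 − 11 → -67
step 9: -67 − 12 → -79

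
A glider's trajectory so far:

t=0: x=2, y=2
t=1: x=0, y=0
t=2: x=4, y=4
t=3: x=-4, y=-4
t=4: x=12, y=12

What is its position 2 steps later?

x=44, y=44

Step-to-step displacements: (-2, -2), (+4, +4), (-8, -8), (+16, +16); each is -2× the previous.
step 5: x=12, y=12 + (-32, -32) → x=-20, y=-20
step 6: x=-20, y=-20 + (+64, +64) → x=44, y=44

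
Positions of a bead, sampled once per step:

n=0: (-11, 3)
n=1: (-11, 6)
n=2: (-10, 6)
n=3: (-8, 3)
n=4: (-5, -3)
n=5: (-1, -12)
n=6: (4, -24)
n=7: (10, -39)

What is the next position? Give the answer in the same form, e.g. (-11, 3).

First differences are (+0, +3), (+1, +0), (+2, -3), (+3, -6), (+4, -9), (+5, -12), (+6, -15); their common second difference is (+1, -3) (constant acceleration).
step 8: (10, -39) + (+7, -18) → (17, -57)

(17, -57)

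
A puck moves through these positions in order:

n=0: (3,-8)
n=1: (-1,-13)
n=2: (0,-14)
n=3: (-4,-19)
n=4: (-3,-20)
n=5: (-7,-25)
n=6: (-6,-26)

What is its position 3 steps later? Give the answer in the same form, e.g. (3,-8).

(-13,-37)

The moves between consecutive positions are (-4,-5), (+1,-1), (-4,-5), (+1,-1), (-4,-5), (+1,-1); they repeat the 2-cycle [(-4,-5), (+1,-1)].
step 7: apply (-4,-5) → (-10,-31)
step 8: apply (+1,-1) → (-9,-32)
step 9: apply (-4,-5) → (-13,-37)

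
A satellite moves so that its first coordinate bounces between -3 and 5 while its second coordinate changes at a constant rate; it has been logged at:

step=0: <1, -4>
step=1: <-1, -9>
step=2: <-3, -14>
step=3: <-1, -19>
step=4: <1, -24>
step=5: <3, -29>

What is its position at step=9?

The first coordinate travels 2 per step and bounces off the walls at -3 and 5.
  step 6: 3 → 5
  step 7: 5 → 3
  step 8: 3 → 1
  step 9: 1 → -1
The second coordinate changes by -5 each step: at step 9 it is -49.

<-1, -49>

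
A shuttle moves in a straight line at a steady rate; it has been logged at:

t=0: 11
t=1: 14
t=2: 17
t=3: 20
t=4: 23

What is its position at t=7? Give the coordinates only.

32

Constant displacement of +3 per step.
step 5: 23 + 3 → 26
step 6: 26 + 3 → 29
step 7: 29 + 3 → 32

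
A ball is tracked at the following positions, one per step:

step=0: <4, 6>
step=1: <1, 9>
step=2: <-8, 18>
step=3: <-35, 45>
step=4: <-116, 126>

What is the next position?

<-359, 369>

Step-to-step displacements: <-3, +3>, <-9, +9>, <-27, +27>, <-81, +81>; each is 3× the previous.
step 5: <-116, 126> + <-243, +243> → <-359, 369>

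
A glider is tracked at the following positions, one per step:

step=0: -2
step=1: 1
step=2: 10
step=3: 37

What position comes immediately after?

Step-to-step displacements: +3, +9, +27; each is 3× the previous.
step 4: 37 + 81 → 118

118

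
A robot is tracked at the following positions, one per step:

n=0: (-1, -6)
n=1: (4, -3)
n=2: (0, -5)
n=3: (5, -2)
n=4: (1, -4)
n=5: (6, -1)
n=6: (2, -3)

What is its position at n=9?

The moves between consecutive positions are (+5, +3), (-4, -2), (+5, +3), (-4, -2), (+5, +3), (-4, -2); they repeat the 2-cycle [(+5, +3), (-4, -2)].
step 7: apply (+5, +3) → (7, 0)
step 8: apply (-4, -2) → (3, -2)
step 9: apply (+5, +3) → (8, 1)

(8, 1)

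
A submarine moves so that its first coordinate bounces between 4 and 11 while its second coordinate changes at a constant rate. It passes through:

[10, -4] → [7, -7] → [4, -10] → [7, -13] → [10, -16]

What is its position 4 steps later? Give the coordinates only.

The first coordinate travels 3 per step and bounces off the walls at 4 and 11.
  step 5: 10 → 9
  step 6: 9 → 6
  step 7: 6 → 5
  step 8: 5 → 8
The second coordinate changes by -3 each step: at step 8 it is -28.

[8, -28]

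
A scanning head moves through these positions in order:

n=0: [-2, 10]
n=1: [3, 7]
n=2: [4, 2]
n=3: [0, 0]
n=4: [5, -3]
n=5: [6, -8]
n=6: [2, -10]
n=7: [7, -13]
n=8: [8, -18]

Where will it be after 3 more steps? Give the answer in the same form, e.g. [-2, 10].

The moves between consecutive positions are [+5, -3], [+1, -5], [-4, -2], [+5, -3], [+1, -5], [-4, -2], [+5, -3], [+1, -5]; they repeat the 3-cycle [[+5, -3], [+1, -5], [-4, -2]].
step 9: apply [-4, -2] → [4, -20]
step 10: apply [+5, -3] → [9, -23]
step 11: apply [+1, -5] → [10, -28]

[10, -28]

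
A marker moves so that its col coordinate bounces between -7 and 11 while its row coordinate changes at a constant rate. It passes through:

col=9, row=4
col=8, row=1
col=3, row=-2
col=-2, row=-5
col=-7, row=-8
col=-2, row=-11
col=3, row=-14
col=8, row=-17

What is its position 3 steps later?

The col coordinate reflects between -7 and 11, moving 5 per step.
  step 8: 8 → 9
  step 9: 9 → 4
  step 10: 4 → -1
The row coordinate changes by -3 each step: at step 10 it is -26.

col=-1, row=-26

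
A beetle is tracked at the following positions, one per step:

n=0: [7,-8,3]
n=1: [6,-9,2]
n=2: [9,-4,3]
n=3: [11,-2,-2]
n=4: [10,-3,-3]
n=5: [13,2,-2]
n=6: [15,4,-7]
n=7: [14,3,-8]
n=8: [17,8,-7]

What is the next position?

Differencing gives [-1,-1,-1], [+3,+5,+1], [+2,+2,-5], [-1,-1,-1], [+3,+5,+1], [+2,+2,-5], [-1,-1,-1], [+3,+5,+1]. This is the pattern [-1,-1,-1], [+3,+5,+1], [+2,+2,-5] repeated.
step 9: apply [+2,+2,-5] → [19,10,-12]

[19,10,-12]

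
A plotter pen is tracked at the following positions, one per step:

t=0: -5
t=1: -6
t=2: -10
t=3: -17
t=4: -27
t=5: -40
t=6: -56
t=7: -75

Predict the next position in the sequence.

Successive displacements: -1, -4, -7, -10, -13, -16, -19 — each changes by -3.
step 8: -75 − 22 → -97

-97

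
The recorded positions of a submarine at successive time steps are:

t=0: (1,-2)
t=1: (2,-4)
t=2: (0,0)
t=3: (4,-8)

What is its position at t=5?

(12,-24)

The jumps are (+1,-2), (-2,+4), (+4,-8) — a geometric progression with ratio -2.
step 4: (4,-8) + (-8,+16) → (-4,8)
step 5: (-4,8) + (+16,-32) → (12,-24)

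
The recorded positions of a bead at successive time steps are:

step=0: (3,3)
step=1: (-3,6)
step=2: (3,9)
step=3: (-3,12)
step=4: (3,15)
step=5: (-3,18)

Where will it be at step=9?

(-3,30)

First: cycles through 3, -3 every 2 steps. Step 9 lands at position 1 of the cycle → -3.
Second: linear, +3 per step → 30 at step 9.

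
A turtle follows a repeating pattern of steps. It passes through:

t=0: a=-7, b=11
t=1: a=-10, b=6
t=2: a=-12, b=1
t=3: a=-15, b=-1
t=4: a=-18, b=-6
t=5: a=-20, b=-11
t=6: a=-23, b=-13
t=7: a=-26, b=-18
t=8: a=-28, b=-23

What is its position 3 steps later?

a=-36, b=-35

Differencing gives (-3,-5), (-2,-5), (-3,-2), (-3,-5), (-2,-5), (-3,-2), (-3,-5), (-2,-5). This is the pattern (-3,-5), (-2,-5), (-3,-2) repeated.
step 9: apply (-3,-2) → a=-31, b=-25
step 10: apply (-3,-5) → a=-34, b=-30
step 11: apply (-2,-5) → a=-36, b=-35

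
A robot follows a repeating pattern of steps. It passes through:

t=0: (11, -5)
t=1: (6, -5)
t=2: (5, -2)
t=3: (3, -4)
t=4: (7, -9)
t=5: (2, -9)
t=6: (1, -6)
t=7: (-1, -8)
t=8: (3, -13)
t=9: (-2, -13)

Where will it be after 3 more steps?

Differencing gives (-5, +0), (-1, +3), (-2, -2), (+4, -5), (-5, +0), (-1, +3), (-2, -2), (+4, -5), (-5, +0). This is the pattern (-5, +0), (-1, +3), (-2, -2), (+4, -5) repeated.
step 10: apply (-1, +3) → (-3, -10)
step 11: apply (-2, -2) → (-5, -12)
step 12: apply (+4, -5) → (-1, -17)

(-1, -17)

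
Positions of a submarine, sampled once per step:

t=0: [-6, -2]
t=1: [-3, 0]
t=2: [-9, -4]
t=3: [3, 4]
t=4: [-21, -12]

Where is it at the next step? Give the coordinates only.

Step-to-step displacements: [+3, +2], [-6, -4], [+12, +8], [-24, -16]; each is -2× the previous.
step 5: [-21, -12] + [+48, +32] → [27, 20]

[27, 20]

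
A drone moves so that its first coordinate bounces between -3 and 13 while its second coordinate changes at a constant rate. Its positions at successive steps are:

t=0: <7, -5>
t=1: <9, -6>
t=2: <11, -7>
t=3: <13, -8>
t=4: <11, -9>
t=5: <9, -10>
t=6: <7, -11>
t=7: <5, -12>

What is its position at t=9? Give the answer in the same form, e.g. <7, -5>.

<1, -14>

The first coordinate reflects between -3 and 13, moving 2 per step.
  step 8: 5 → 3
  step 9: 3 → 1
The second coordinate changes by -1 each step: at step 9 it is -14.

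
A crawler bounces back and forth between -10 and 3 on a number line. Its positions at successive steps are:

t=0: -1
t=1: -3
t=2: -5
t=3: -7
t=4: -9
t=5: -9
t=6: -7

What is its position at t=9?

-1

The value travels 2 per step and bounces off the walls at -10 and 3.
  step 7: -7 → -5
  step 8: -5 → -3
  step 9: -3 → -1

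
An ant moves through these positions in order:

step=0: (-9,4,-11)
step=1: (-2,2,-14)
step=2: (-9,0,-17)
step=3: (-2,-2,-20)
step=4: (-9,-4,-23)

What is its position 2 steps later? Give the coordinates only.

First: cycles through -9, -2 every 2 steps. Step 6 lands at position 0 of the cycle → -9.
Second: linear, -2 per step → -8 at step 6.
Third: linear, -3 per step → -29 at step 6.

(-9,-8,-29)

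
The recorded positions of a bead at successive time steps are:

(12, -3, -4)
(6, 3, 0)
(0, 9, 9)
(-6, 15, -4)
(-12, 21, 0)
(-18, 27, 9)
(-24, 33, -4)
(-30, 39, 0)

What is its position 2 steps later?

The first coordinate changes by -6 each step, so at step 9 it is 12 + 9·(-6) = -42.
The second coordinate changes by +6 each step, so at step 9 it is -3 + 9·(6) = 51.
The third coordinate repeats the cycle [-4, 0, 9] with period 3; step 9 mod 3 = 0, giving -4.

(-42, 51, -4)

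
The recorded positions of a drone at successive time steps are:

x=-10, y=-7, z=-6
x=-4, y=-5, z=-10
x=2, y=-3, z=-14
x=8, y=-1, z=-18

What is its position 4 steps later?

The position changes by (+6, +2, -4) every step.
step 4: x=8, y=-1, z=-18 + (+6, +2, -4) → x=14, y=1, z=-22
step 5: x=14, y=1, z=-22 + (+6, +2, -4) → x=20, y=3, z=-26
step 6: x=20, y=3, z=-26 + (+6, +2, -4) → x=26, y=5, z=-30
step 7: x=26, y=5, z=-30 + (+6, +2, -4) → x=32, y=7, z=-34

x=32, y=7, z=-34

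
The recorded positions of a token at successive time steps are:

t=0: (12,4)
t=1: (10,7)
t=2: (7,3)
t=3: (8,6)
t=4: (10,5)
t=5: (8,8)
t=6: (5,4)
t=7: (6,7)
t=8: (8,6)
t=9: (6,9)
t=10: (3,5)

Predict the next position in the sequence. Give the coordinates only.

(4,8)

The moves between consecutive positions are (-2,+3), (-3,-4), (+1,+3), (+2,-1), (-2,+3), (-3,-4), (+1,+3), (+2,-1), (-2,+3), (-3,-4); they repeat the 4-cycle [(-2,+3), (-3,-4), (+1,+3), (+2,-1)].
step 11: apply (+1,+3) → (4,8)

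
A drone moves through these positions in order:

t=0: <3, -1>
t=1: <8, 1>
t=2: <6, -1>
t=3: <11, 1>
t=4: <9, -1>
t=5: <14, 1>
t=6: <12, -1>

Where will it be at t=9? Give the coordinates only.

<20, 1>

The moves between consecutive positions are <+5, +2>, <-2, -2>, <+5, +2>, <-2, -2>, <+5, +2>, <-2, -2>; they repeat the 2-cycle [<+5, +2>, <-2, -2>].
step 7: apply <+5, +2> → <17, 1>
step 8: apply <-2, -2> → <15, -1>
step 9: apply <+5, +2> → <20, 1>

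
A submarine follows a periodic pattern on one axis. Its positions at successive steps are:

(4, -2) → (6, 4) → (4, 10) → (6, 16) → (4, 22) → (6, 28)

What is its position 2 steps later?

The first coordinate repeats the cycle [4, 6] with period 2; step 7 mod 2 = 1, giving 6.
The second coordinate changes by +6 each step, so at step 7 it is -2 + 7·(6) = 40.

(6, 40)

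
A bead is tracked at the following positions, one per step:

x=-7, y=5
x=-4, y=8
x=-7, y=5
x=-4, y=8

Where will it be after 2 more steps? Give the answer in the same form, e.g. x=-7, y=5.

x=-4, y=8

Consecutive displacements (+3, +3), (-3, -3), (+3, +3) scale by a factor of -1 each step.
step 4: x=-4, y=8 + (-3, -3) → x=-7, y=5
step 5: x=-7, y=5 + (+3, +3) → x=-4, y=8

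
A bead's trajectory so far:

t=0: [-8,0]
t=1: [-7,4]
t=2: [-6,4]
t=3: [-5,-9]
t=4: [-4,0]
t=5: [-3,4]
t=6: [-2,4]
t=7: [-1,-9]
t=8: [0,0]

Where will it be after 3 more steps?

[3,-9]

First: linear, +1 per step → 3 at step 11.
Second: cycles through 0, 4, 4, -9 every 4 steps. Step 11 lands at position 3 of the cycle → -9.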